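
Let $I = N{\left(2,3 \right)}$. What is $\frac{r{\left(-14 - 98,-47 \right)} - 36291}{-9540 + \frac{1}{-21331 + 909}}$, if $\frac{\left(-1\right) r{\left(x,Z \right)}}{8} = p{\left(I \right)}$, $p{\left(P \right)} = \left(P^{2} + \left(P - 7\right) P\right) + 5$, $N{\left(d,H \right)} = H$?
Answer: $\frac{741461554}{194825881} \approx 3.8058$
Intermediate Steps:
$I = 3$
$p{\left(P \right)} = 5 + P^{2} + P \left(-7 + P\right)$ ($p{\left(P \right)} = \left(P^{2} + \left(P - 7\right) P\right) + 5 = \left(P^{2} + \left(-7 + P\right) P\right) + 5 = \left(P^{2} + P \left(-7 + P\right)\right) + 5 = 5 + P^{2} + P \left(-7 + P\right)$)
$r{\left(x,Z \right)} = -16$ ($r{\left(x,Z \right)} = - 8 \left(5 - 21 + 2 \cdot 3^{2}\right) = - 8 \left(5 - 21 + 2 \cdot 9\right) = - 8 \left(5 - 21 + 18\right) = \left(-8\right) 2 = -16$)
$\frac{r{\left(-14 - 98,-47 \right)} - 36291}{-9540 + \frac{1}{-21331 + 909}} = \frac{-16 - 36291}{-9540 + \frac{1}{-21331 + 909}} = - \frac{36307}{-9540 + \frac{1}{-20422}} = - \frac{36307}{-9540 - \frac{1}{20422}} = - \frac{36307}{- \frac{194825881}{20422}} = \left(-36307\right) \left(- \frac{20422}{194825881}\right) = \frac{741461554}{194825881}$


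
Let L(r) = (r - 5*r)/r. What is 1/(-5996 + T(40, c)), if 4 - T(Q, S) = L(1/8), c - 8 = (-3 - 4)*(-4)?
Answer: -1/5988 ≈ -0.00016700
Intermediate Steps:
L(r) = -4 (L(r) = (-4*r)/r = -4)
c = 36 (c = 8 + (-3 - 4)*(-4) = 8 - 7*(-4) = 8 + 28 = 36)
T(Q, S) = 8 (T(Q, S) = 4 - 1*(-4) = 4 + 4 = 8)
1/(-5996 + T(40, c)) = 1/(-5996 + 8) = 1/(-5988) = -1/5988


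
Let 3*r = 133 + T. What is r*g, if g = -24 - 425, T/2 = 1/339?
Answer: -20244961/1017 ≈ -19907.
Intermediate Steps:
T = 2/339 ≈ 0.0058997
g = -449
r = 45089/1017 (r = (133 + 2/339)/3 = (⅓)*(45089/339) = 45089/1017 ≈ 44.335)
r*g = (45089/1017)*(-449) = -20244961/1017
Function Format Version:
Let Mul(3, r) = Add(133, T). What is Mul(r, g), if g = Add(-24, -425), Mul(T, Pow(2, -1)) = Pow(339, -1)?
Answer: Rational(-20244961, 1017) ≈ -19907.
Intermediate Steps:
T = Rational(2, 339) (T = Mul(2, Pow(339, -1)) = Mul(2, Rational(1, 339)) = Rational(2, 339) ≈ 0.0058997)
g = -449
r = Rational(45089, 1017) (r = Mul(Rational(1, 3), Add(133, Rational(2, 339))) = Mul(Rational(1, 3), Rational(45089, 339)) = Rational(45089, 1017) ≈ 44.335)
Mul(r, g) = Mul(Rational(45089, 1017), -449) = Rational(-20244961, 1017)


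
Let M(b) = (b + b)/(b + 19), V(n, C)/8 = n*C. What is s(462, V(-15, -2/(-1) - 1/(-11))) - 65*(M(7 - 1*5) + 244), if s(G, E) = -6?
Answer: -333446/21 ≈ -15878.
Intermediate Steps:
V(n, C) = 8*C*n (V(n, C) = 8*(n*C) = 8*(C*n) = 8*C*n)
M(b) = 2*b/(19 + b) (M(b) = (2*b)/(19 + b) = 2*b/(19 + b))
s(462, V(-15, -2/(-1) - 1/(-11))) - 65*(M(7 - 1*5) + 244) = -6 - 65*(2*(7 - 1*5)/(19 + (7 - 1*5)) + 244) = -6 - 65*(2*(7 - 5)/(19 + (7 - 5)) + 244) = -6 - 65*(2*2/(19 + 2) + 244) = -6 - 65*(2*2/21 + 244) = -6 - 65*(2*2*(1/21) + 244) = -6 - 65*(4/21 + 244) = -6 - 65*5128/21 = -6 - 333320/21 = -333446/21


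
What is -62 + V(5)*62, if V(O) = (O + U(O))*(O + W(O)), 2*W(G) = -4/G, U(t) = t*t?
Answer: 8494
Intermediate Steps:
U(t) = t**2
W(G) = -2/G (W(G) = (-4/G)/2 = -2/G)
V(O) = (O + O**2)*(O - 2/O)
-62 + V(5)*62 = -62 + (-2 + 5**2 + 5**3 - 2*5)*62 = -62 + (-2 + 25 + 125 - 10)*62 = -62 + 138*62 = -62 + 8556 = 8494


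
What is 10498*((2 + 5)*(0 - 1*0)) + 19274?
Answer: 19274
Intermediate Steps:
10498*((2 + 5)*(0 - 1*0)) + 19274 = 10498*(7*(0 + 0)) + 19274 = 10498*(7*0) + 19274 = 10498*0 + 19274 = 0 + 19274 = 19274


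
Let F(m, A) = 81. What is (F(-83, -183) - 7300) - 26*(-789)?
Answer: 13295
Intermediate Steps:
(F(-83, -183) - 7300) - 26*(-789) = (81 - 7300) - 26*(-789) = -7219 + 20514 = 13295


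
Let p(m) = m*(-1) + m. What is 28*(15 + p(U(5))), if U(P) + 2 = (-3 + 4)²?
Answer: 420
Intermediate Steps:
U(P) = -1 (U(P) = -2 + (-3 + 4)² = -2 + 1² = -2 + 1 = -1)
p(m) = 0 (p(m) = -m + m = 0)
28*(15 + p(U(5))) = 28*(15 + 0) = 28*15 = 420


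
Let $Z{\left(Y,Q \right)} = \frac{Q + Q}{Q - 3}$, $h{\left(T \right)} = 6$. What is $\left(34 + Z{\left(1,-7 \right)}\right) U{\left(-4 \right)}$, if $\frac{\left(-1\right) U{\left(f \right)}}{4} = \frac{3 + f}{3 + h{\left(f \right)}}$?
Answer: $\frac{236}{15} \approx 15.733$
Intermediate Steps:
$U{\left(f \right)} = - \frac{4}{3} - \frac{4 f}{9}$ ($U{\left(f \right)} = - 4 \frac{3 + f}{3 + 6} = - 4 \frac{3 + f}{9} = - 4 \left(3 + f\right) \frac{1}{9} = - 4 \left(\frac{1}{3} + \frac{f}{9}\right) = - \frac{4}{3} - \frac{4 f}{9}$)
$Z{\left(Y,Q \right)} = \frac{2 Q}{-3 + Q}$
$\left(34 + Z{\left(1,-7 \right)}\right) U{\left(-4 \right)} = \left(34 + 2 \left(-7\right) \frac{1}{-3 - 7}\right) \left(- \frac{4}{3} - - \frac{16}{9}\right) = \left(34 + 2 \left(-7\right) \frac{1}{-10}\right) \left(- \frac{4}{3} + \frac{16}{9}\right) = \left(34 + 2 \left(-7\right) \left(- \frac{1}{10}\right)\right) \frac{4}{9} = \left(34 + \frac{7}{5}\right) \frac{4}{9} = \frac{177}{5} \cdot \frac{4}{9} = \frac{236}{15}$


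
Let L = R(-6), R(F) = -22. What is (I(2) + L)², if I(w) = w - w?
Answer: 484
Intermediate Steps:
I(w) = 0
L = -22
(I(2) + L)² = (0 - 22)² = (-22)² = 484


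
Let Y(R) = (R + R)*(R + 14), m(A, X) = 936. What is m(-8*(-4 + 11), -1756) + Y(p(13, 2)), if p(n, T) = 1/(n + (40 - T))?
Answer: 2435966/2601 ≈ 936.55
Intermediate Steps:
p(n, T) = 1/(40 + n - T)
Y(R) = 2*R*(14 + R) (Y(R) = (2*R)*(14 + R) = 2*R*(14 + R))
m(-8*(-4 + 11), -1756) + Y(p(13, 2)) = 936 + 2*(14 + 1/(40 + 13 - 1*2))/(40 + 13 - 1*2) = 936 + 2*(14 + 1/(40 + 13 - 2))/(40 + 13 - 2) = 936 + 2*(14 + 1/51)/51 = 936 + 2*(1/51)*(14 + 1/51) = 936 + 2*(1/51)*(715/51) = 936 + 1430/2601 = 2435966/2601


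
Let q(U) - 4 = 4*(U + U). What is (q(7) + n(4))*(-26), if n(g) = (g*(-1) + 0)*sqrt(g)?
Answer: -1352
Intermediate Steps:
q(U) = 4 + 8*U (q(U) = 4 + 4*(U + U) = 4 + 4*(2*U) = 4 + 8*U)
n(g) = -g**(3/2) (n(g) = (-g + 0)*sqrt(g) = (-g)*sqrt(g) = -g**(3/2))
(q(7) + n(4))*(-26) = ((4 + 8*7) - 4**(3/2))*(-26) = ((4 + 56) - 1*8)*(-26) = (60 - 8)*(-26) = 52*(-26) = -1352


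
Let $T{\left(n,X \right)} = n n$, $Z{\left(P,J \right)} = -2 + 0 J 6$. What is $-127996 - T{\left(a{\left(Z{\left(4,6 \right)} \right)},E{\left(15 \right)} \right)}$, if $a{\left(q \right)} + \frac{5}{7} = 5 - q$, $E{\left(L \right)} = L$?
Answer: $- \frac{6273740}{49} \approx -1.2804 \cdot 10^{5}$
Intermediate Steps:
$Z{\left(P,J \right)} = -2$ ($Z{\left(P,J \right)} = -2 + 0 \cdot 6 = -2 + 0 = -2$)
$a{\left(q \right)} = \frac{30}{7} - q$ ($a{\left(q \right)} = - \frac{5}{7} - \left(-5 + q\right) = \frac{30}{7} - q$)
$T{\left(n,X \right)} = n^{2}$
$-127996 - T{\left(a{\left(Z{\left(4,6 \right)} \right)},E{\left(15 \right)} \right)} = -127996 - \left(\frac{30}{7} - -2\right)^{2} = -127996 - \left(\frac{30}{7} + 2\right)^{2} = -127996 - \left(\frac{44}{7}\right)^{2} = -127996 - \frac{1936}{49} = - \frac{6273740}{49}$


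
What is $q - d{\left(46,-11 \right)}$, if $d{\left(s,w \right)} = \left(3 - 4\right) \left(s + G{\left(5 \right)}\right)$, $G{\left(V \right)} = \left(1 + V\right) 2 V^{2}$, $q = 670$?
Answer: $1016$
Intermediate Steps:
$G{\left(V \right)} = V^{2} \left(2 + 2 V\right)$ ($G{\left(V \right)} = \left(2 + 2 V\right) V^{2} = V^{2} \left(2 + 2 V\right)$)
$d{\left(s,w \right)} = -300 - s$ ($d{\left(s,w \right)} = \left(3 - 4\right) \left(s + 2 \cdot 5^{2} \left(1 + 5\right)\right) = - (s + 2 \cdot 25 \cdot 6) = - (s + 300) = - (300 + s) = -300 - s$)
$q - d{\left(46,-11 \right)} = 670 - \left(-300 - 46\right) = 670 - -346 = 670 + 346 = 1016$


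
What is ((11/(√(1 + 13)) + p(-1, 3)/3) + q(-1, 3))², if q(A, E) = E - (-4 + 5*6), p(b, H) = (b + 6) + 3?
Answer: 53183/126 - 671*√14/21 ≈ 302.53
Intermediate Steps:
p(b, H) = 9 + b (p(b, H) = (6 + b) + 3 = 9 + b)
q(A, E) = -26 + E (q(A, E) = E - (-4 + 30) = E - 1*26 = E - 26 = -26 + E)
((11/(√(1 + 13)) + p(-1, 3)/3) + q(-1, 3))² = ((11/(√(1 + 13)) + (9 - 1)/3) + (-26 + 3))² = ((11/(√14) + 8*(⅓)) - 23)² = ((11*(√14/14) + 8/3) - 23)² = ((11*√14/14 + 8/3) - 23)² = ((8/3 + 11*√14/14) - 23)² = (-61/3 + 11*√14/14)²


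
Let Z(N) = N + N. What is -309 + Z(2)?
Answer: -305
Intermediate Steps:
Z(N) = 2*N
-309 + Z(2) = -309 + 2*2 = -309 + 4 = -305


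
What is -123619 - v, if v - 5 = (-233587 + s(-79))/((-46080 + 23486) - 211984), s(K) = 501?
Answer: -14499851879/117289 ≈ -1.2363e+5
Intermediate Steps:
v = 702988/117289 (v = 5 + (-233587 + 501)/((-46080 + 23486) - 211984) = 5 - 233086/(-22594 - 211984) = 5 - 233086/(-234578) = 5 - 233086*(-1/234578) = 5 + 116543/117289 = 702988/117289 ≈ 5.9936)
-123619 - v = -123619 - 1*702988/117289 = -123619 - 702988/117289 = -14499851879/117289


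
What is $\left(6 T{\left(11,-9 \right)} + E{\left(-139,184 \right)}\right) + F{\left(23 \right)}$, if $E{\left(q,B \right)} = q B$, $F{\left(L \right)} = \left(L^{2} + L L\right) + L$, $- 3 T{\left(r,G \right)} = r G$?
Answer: $-24297$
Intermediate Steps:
$T{\left(r,G \right)} = - \frac{G r}{3}$ ($T{\left(r,G \right)} = - \frac{r G}{3} = - \frac{G r}{3}$)
$F{\left(L \right)} = L + 2 L^{2}$ ($F{\left(L \right)} = \left(L^{2} + L^{2}\right) + L = 2 L^{2} + L = L + 2 L^{2}$)
$E{\left(q,B \right)} = B q$
$\left(6 T{\left(11,-9 \right)} + E{\left(-139,184 \right)}\right) + F{\left(23 \right)} = \left(6 \left(\left(- \frac{1}{3}\right) \left(-9\right) 11\right) + 184 \left(-139\right)\right) + 23 \left(1 + 2 \cdot 23\right) = \left(6 \cdot 33 - 25576\right) + 23 \left(1 + 46\right) = \left(198 - 25576\right) + 23 \cdot 47 = -25378 + 1081 = -24297$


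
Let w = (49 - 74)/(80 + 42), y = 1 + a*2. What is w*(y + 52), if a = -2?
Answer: -1225/122 ≈ -10.041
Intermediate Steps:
y = -3 (y = 1 - 2*2 = 1 - 4 = -3)
w = -25/122 ≈ -0.20492
w*(y + 52) = -25*(-3 + 52)/122 = -25/122*49 = -1225/122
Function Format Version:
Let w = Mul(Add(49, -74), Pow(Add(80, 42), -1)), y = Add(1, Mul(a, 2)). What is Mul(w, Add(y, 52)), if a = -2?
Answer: Rational(-1225, 122) ≈ -10.041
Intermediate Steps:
y = -3 (y = Add(1, Mul(-2, 2)) = Add(1, -4) = -3)
w = Rational(-25, 122) (w = Mul(-25, Pow(122, -1)) = Mul(-25, Rational(1, 122)) = Rational(-25, 122) ≈ -0.20492)
Mul(w, Add(y, 52)) = Mul(Rational(-25, 122), Add(-3, 52)) = Mul(Rational(-25, 122), 49) = Rational(-1225, 122)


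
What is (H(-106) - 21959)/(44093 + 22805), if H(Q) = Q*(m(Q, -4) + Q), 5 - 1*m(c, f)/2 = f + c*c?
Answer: 28547/806 ≈ 35.418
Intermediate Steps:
m(c, f) = 10 - 2*f - 2*c² (m(c, f) = 10 - 2*(f + c*c) = 10 - 2*(f + c²) = 10 + (-2*f - 2*c²) = 10 - 2*f - 2*c²)
H(Q) = Q*(18 + Q - 2*Q²) (H(Q) = Q*((10 - 2*(-4) - 2*Q²) + Q) = Q*((10 + 8 - 2*Q²) + Q) = Q*((18 - 2*Q²) + Q) = Q*(18 + Q - 2*Q²))
(H(-106) - 21959)/(44093 + 22805) = (-106*(18 - 106 - 2*(-106)²) - 21959)/(44093 + 22805) = (-106*(18 - 106 - 2*11236) - 21959)/66898 = (-106*(18 - 106 - 22472) - 21959)*(1/66898) = (-106*(-22560) - 21959)*(1/66898) = (2391360 - 21959)*(1/66898) = 2369401*(1/66898) = 28547/806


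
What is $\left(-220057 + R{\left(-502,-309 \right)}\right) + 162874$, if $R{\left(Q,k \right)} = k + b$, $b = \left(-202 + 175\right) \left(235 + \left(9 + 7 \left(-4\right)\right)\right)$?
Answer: $-63324$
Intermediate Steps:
$b = -5832$ ($b = - 27 \left(235 + \left(9 - 28\right)\right) = - 27 \left(235 - 19\right) = \left(-27\right) 216 = -5832$)
$R{\left(Q,k \right)} = -5832 + k$ ($R{\left(Q,k \right)} = k - 5832 = -5832 + k$)
$\left(-220057 + R{\left(-502,-309 \right)}\right) + 162874 = \left(-220057 - 6141\right) + 162874 = -226198 + 162874 = -63324$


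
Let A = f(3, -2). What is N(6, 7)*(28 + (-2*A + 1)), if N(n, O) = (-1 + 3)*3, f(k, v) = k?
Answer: 138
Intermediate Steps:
N(n, O) = 6 (N(n, O) = 2*3 = 6)
A = 3
N(6, 7)*(28 + (-2*A + 1)) = 6*(28 + (-2*3 + 1)) = 6*(28 + (-6 + 1)) = 6*(28 - 5) = 6*23 = 138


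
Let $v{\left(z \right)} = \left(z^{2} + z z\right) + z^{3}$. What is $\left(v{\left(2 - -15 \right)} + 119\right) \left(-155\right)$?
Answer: $-869550$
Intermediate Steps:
$v{\left(z \right)} = z^{3} + 2 z^{2}$ ($v{\left(z \right)} = \left(z^{2} + z^{2}\right) + z^{3} = 2 z^{2} + z^{3} = z^{3} + 2 z^{2}$)
$\left(v{\left(2 - -15 \right)} + 119\right) \left(-155\right) = \left(\left(2 - -15\right)^{2} \left(2 + \left(2 - -15\right)\right) + 119\right) \left(-155\right) = \left(\left(2 + 15\right)^{2} \left(2 + \left(2 + 15\right)\right) + 119\right) \left(-155\right) = \left(17^{2} \left(2 + 17\right) + 119\right) \left(-155\right) = \left(289 \cdot 19 + 119\right) \left(-155\right) = \left(5491 + 119\right) \left(-155\right) = 5610 \left(-155\right) = -869550$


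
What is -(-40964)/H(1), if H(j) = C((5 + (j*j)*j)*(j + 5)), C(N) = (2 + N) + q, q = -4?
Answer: 20482/17 ≈ 1204.8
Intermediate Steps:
C(N) = -2 + N (C(N) = (2 + N) - 4 = -2 + N)
H(j) = -2 + (5 + j)*(5 + j³) (H(j) = -2 + (5 + (j*j)*j)*(j + 5) = -2 + (5 + j²*j)*(5 + j) = -2 + (5 + j³)*(5 + j) = -2 + (5 + j)*(5 + j³))
-(-40964)/H(1) = -(-40964)/(23 + 1⁴ + 5*1 + 5*1³) = -(-40964)/(23 + 1 + 5 + 5*1) = -(-40964)/(23 + 1 + 5 + 5) = -(-40964)/34 = -1463*(-14/17) = 20482/17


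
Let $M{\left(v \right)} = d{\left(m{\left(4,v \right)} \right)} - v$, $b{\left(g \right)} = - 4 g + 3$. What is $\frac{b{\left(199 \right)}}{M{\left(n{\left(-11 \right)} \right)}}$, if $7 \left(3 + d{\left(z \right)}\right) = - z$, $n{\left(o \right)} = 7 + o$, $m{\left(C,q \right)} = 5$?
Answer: $- \frac{5551}{2} \approx -2775.5$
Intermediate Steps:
$b{\left(g \right)} = 3 - 4 g$
$d{\left(z \right)} = -3 - \frac{z}{7}$ ($d{\left(z \right)} = -3 + \frac{\left(-1\right) z}{7} = -3 - \frac{z}{7}$)
$M{\left(v \right)} = - \frac{26}{7} - v$ ($M{\left(v \right)} = \left(-3 - \frac{5}{7}\right) - v = - \frac{26}{7} - v$)
$\frac{b{\left(199 \right)}}{M{\left(n{\left(-11 \right)} \right)}} = \frac{3 - 796}{- \frac{26}{7} - \left(7 - 11\right)} = \frac{3 - 796}{- \frac{26}{7} - -4} = - \frac{793}{- \frac{26}{7} + 4} = - \frac{793}{\frac{2}{7}} = \left(-793\right) \frac{7}{2} = - \frac{5551}{2}$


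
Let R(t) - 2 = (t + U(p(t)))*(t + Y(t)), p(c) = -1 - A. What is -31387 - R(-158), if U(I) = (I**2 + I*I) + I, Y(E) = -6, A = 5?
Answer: -46477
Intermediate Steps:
p(c) = -6 (p(c) = -1 - 1*5 = -1 - 5 = -6)
U(I) = I + 2*I**2 (U(I) = (I**2 + I**2) + I = 2*I**2 + I = I + 2*I**2)
R(t) = 2 + (-6 + t)*(66 + t) (R(t) = 2 + (t - 6*(1 + 2*(-6)))*(t - 6) = 2 + (t - 6*(1 - 12))*(-6 + t) = 2 + (t - 6*(-11))*(-6 + t) = 2 + (t + 66)*(-6 + t) = 2 + (66 + t)*(-6 + t) = 2 + (-6 + t)*(66 + t))
-31387 - R(-158) = -31387 - (-394 + (-158)**2 + 60*(-158)) = -31387 - (-394 + 24964 - 9480) = -31387 - 1*15090 = -31387 - 15090 = -46477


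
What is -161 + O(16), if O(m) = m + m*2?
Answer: -113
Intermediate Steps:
O(m) = 3*m (O(m) = m + 2*m = 3*m)
-161 + O(16) = -161 + 3*16 = -161 + 48 = -113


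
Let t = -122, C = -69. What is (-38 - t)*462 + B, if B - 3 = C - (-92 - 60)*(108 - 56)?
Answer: 46646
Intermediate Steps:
B = 7838 (B = 3 + (-69 - (-92 - 60)*(108 - 56)) = 3 + (-69 - (-152)*52) = 3 + (-69 - 1*(-7904)) = 3 + (-69 + 7904) = 3 + 7835 = 7838)
(-38 - t)*462 + B = (-38 - 1*(-122))*462 + 7838 = (-38 + 122)*462 + 7838 = 84*462 + 7838 = 38808 + 7838 = 46646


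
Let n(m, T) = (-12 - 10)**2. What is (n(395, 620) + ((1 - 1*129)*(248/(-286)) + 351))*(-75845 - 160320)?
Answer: -31947692705/143 ≈ -2.2341e+8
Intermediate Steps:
n(m, T) = 484 (n(m, T) = (-22)**2 = 484)
(n(395, 620) + ((1 - 1*129)*(248/(-286)) + 351))*(-75845 - 160320) = (484 + ((1 - 1*129)*(248/(-286)) + 351))*(-75845 - 160320) = (484 + ((1 - 129)*(248*(-1/286)) + 351))*(-236165) = (484 + (-128*(-124/143) + 351))*(-236165) = (484 + (15872/143 + 351))*(-236165) = (484 + 66065/143)*(-236165) = (135277/143)*(-236165) = -31947692705/143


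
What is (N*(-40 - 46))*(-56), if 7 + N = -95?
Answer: -491232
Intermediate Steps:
N = -102 (N = -7 - 95 = -102)
(N*(-40 - 46))*(-56) = -102*(-40 - 46)*(-56) = -102*(-86)*(-56) = 8772*(-56) = -491232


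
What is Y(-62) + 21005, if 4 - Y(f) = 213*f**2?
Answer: -797763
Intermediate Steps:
Y(f) = 4 - 213*f**2
Y(-62) + 21005 = (4 - 213*(-62)**2) + 21005 = (4 - 213*3844) + 21005 = (4 - 818772) + 21005 = -818768 + 21005 = -797763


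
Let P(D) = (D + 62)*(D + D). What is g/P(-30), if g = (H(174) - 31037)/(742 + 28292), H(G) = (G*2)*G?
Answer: -5903/11149056 ≈ -0.00052946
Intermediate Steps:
P(D) = 2*D*(62 + D) (P(D) = (62 + D)*(2*D) = 2*D*(62 + D))
H(G) = 2*G² (H(G) = (2*G)*G = 2*G²)
g = 29515/29034 (g = (2*174² - 31037)/(742 + 28292) = (2*30276 - 31037)/29034 = (60552 - 31037)*(1/29034) = 29515*(1/29034) = 29515/29034 ≈ 1.0166)
g/P(-30) = 29515/(29034*((2*(-30)*(62 - 30)))) = 29515/(29034*((2*(-30)*32))) = (29515/29034)/(-1920) = (29515/29034)*(-1/1920) = -5903/11149056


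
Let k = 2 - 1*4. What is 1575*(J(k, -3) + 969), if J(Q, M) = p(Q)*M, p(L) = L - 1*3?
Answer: 1549800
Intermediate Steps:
k = -2 (k = 2 - 4 = -2)
p(L) = -3 + L (p(L) = L - 3 = -3 + L)
J(Q, M) = M*(-3 + Q) (J(Q, M) = (-3 + Q)*M = M*(-3 + Q))
1575*(J(k, -3) + 969) = 1575*(-3*(-3 - 2) + 969) = 1575*(-3*(-5) + 969) = 1575*(15 + 969) = 1575*984 = 1549800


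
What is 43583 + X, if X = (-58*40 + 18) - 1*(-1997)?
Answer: 43278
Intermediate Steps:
X = -305 (X = (-2320 + 18) + 1997 = -2302 + 1997 = -305)
43583 + X = 43583 - 305 = 43278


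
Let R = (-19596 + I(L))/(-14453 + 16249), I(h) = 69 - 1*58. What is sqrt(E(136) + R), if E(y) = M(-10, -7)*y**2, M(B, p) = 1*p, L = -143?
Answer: 3*I*sqrt(11601725817)/898 ≈ 359.84*I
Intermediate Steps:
I(h) = 11 (I(h) = 69 - 58 = 11)
M(B, p) = p
R = -19585/1796 (R = (-19596 + 11)/(-14453 + 16249) = -19585/1796 ≈ -10.905)
E(y) = -7*y**2
sqrt(E(136) + R) = sqrt(-7*136**2 - 19585/1796) = sqrt(-7*18496 - 19585/1796) = sqrt(-129472 - 19585/1796) = sqrt(-232551297/1796) = 3*I*sqrt(11601725817)/898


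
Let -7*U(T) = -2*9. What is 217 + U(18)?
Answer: 1537/7 ≈ 219.57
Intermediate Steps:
U(T) = 18/7 (U(T) = -(-2)*9/7 = -1/7*(-18) = 18/7)
217 + U(18) = 217 + 18/7 = 1537/7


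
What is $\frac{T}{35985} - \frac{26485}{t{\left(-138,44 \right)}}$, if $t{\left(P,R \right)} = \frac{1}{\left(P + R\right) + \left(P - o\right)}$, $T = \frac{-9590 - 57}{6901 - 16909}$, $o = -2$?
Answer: $\frac{2193797902923647}{360137880} \approx 6.0916 \cdot 10^{6}$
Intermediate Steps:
$T = \frac{9647}{10008}$ ($T = - \frac{9647}{-10008} = \left(-9647\right) \left(- \frac{1}{10008}\right) = \frac{9647}{10008} \approx 0.96393$)
$t{\left(P,R \right)} = \frac{1}{2 + R + 2 P}$ ($t{\left(P,R \right)} = \frac{1}{\left(P + R\right) + \left(P - -2\right)} = \frac{1}{\left(P + R\right) + \left(P + 2\right)} = \frac{1}{\left(P + R\right) + \left(2 + P\right)} = \frac{1}{2 + R + 2 P}$)
$\frac{T}{35985} - \frac{26485}{t{\left(-138,44 \right)}} = \frac{9647}{10008 \cdot 35985} - \frac{26485}{\frac{1}{2 + 44 + 2 \left(-138\right)}} = \frac{9647}{10008} \cdot \frac{1}{35985} - \frac{26485}{\frac{1}{2 + 44 - 276}} = \frac{9647}{360137880} - \frac{26485}{\frac{1}{-230}} = \frac{9647}{360137880} - \frac{26485}{- \frac{1}{230}} = \frac{9647}{360137880} - -6091550 = \frac{9647}{360137880} + 6091550 = \frac{2193797902923647}{360137880}$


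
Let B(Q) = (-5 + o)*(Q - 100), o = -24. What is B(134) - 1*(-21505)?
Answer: 20519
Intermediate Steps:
B(Q) = 2900 - 29*Q (B(Q) = (-5 - 24)*(Q - 100) = -29*(-100 + Q) = 2900 - 29*Q)
B(134) - 1*(-21505) = (2900 - 29*134) - 1*(-21505) = (2900 - 3886) + 21505 = -986 + 21505 = 20519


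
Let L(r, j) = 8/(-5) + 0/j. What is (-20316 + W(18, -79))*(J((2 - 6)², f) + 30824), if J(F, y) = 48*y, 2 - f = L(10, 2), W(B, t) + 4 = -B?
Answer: -3152064592/5 ≈ -6.3041e+8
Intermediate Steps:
L(r, j) = -8/5 (L(r, j) = 8*(-⅕) + 0 = -8/5 + 0 = -8/5)
W(B, t) = -4 - B
f = 18/5 (f = 2 - 1*(-8/5) = 2 + 8/5 = 18/5 ≈ 3.6000)
(-20316 + W(18, -79))*(J((2 - 6)², f) + 30824) = (-20316 + (-4 - 1*18))*(48*(18/5) + 30824) = (-20316 + (-4 - 18))*(864/5 + 30824) = (-20316 - 22)*(154984/5) = -20338*154984/5 = -3152064592/5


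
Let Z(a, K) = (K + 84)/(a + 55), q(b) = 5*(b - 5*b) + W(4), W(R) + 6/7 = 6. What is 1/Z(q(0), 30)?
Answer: 421/798 ≈ 0.52757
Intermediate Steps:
W(R) = 36/7 (W(R) = -6/7 + 6 = 36/7)
q(b) = 36/7 - 20*b (q(b) = 5*(b - 5*b) + 36/7 = 5*(-4*b) + 36/7 = -20*b + 36/7 = 36/7 - 20*b)
Z(a, K) = (84 + K)/(55 + a)
1/Z(q(0), 30) = 1/((84 + 30)/(55 + (36/7 - 20*0))) = 1/(114/(55 + (36/7 + 0))) = 1/(114/(55 + 36/7)) = 1/(114/(421/7)) = 1/((7/421)*114) = 1/(798/421) = 421/798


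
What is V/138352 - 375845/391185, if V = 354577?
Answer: 17341259261/10824245424 ≈ 1.6021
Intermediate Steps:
V/138352 - 375845/391185 = 354577/138352 - 375845/391185 = 354577*(1/138352) - 375845*1/391185 = 354577/138352 - 75169/78237 = 17341259261/10824245424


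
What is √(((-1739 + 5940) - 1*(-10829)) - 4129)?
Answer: √10901 ≈ 104.41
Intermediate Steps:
√(((-1739 + 5940) - 1*(-10829)) - 4129) = √((4201 + 10829) - 4129) = √(15030 - 4129) = √10901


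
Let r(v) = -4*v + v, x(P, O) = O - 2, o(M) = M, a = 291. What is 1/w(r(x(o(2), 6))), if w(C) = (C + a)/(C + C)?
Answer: -8/93 ≈ -0.086022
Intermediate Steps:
x(P, O) = -2 + O
r(v) = -3*v
w(C) = (291 + C)/(2*C) (w(C) = (C + 291)/(C + C) = (291 + C)/((2*C)) = (291 + C)*(1/(2*C)) = (291 + C)/(2*C))
1/w(r(x(o(2), 6))) = 1/((291 - 3*(-2 + 6))/(2*((-3*(-2 + 6))))) = 1/((291 - 3*4)/(2*((-3*4)))) = 1/((½)*(291 - 12)/(-12)) = 1/((½)*(-1/12)*279) = 1/(-93/8) = -8/93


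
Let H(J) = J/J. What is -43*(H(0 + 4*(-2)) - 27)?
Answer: 1118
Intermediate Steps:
H(J) = 1
-43*(H(0 + 4*(-2)) - 27) = -43*(1 - 27) = -43*(-26) = 1118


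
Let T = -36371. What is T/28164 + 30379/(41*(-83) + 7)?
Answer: -13598751/1328402 ≈ -10.237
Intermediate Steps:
T/28164 + 30379/(41*(-83) + 7) = -36371/28164 + 30379/(41*(-83) + 7) = -36371*1/28164 + 30379/(-3403 + 7) = -36371/28164 + 30379/(-3396) = -36371/28164 + 30379*(-1/3396) = -36371/28164 - 30379/3396 = -13598751/1328402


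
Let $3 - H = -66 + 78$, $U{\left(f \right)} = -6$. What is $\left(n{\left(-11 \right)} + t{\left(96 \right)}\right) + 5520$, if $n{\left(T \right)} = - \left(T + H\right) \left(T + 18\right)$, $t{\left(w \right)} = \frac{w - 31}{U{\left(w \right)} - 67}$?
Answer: $\frac{413115}{73} \approx 5659.1$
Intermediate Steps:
$H = -9$ ($H = 3 - \left(-66 + 78\right) = 3 - 12 = -9$)
$t{\left(w \right)} = \frac{31}{73} - \frac{w}{73}$ ($t{\left(w \right)} = \frac{w - 31}{-6 - 67} = \frac{-31 + w}{-73} = \left(-31 + w\right) \left(- \frac{1}{73}\right) = \frac{31}{73} - \frac{w}{73}$)
$n{\left(T \right)} = - \left(-9 + T\right) \left(18 + T\right)$ ($n{\left(T \right)} = - \left(T - 9\right) \left(T + 18\right) = - \left(-9 + T\right) \left(18 + T\right)$)
$\left(n{\left(-11 \right)} + t{\left(96 \right)}\right) + 5520 = \left(\left(162 - \left(-11\right)^{2} - -99\right) + \left(\frac{31}{73} - \frac{96}{73}\right)\right) + 5520 = \left(\left(162 - 121 + 99\right) + \left(\frac{31}{73} - \frac{96}{73}\right)\right) + 5520 = \left(\left(162 - 121 + 99\right) - \frac{65}{73}\right) + 5520 = \left(140 - \frac{65}{73}\right) + 5520 = \frac{10155}{73} + 5520 = \frac{413115}{73}$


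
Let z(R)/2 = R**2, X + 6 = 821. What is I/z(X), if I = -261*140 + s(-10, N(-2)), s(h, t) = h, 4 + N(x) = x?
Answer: -731/26569 ≈ -0.027513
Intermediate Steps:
N(x) = -4 + x
X = 815 (X = -6 + 821 = 815)
z(R) = 2*R**2
I = -36550 (I = -261*140 - 10 = -36540 - 10 = -36550)
I/z(X) = -36550/(2*815**2) = -36550/(2*664225) = -36550/1328450 = -36550*1/1328450 = -731/26569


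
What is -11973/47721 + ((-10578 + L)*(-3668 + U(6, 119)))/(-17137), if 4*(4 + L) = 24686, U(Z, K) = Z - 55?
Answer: -521690047433/545196518 ≈ -956.88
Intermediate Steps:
U(Z, K) = -55 + Z
L = 12335/2 (L = -4 + (¼)*24686 = -4 + 12343/2 = 12335/2 ≈ 6167.5)
-11973/47721 + ((-10578 + L)*(-3668 + U(6, 119)))/(-17137) = -11973/47721 + ((-10578 + 12335/2)*(-3668 + (-55 + 6)))/(-17137) = -11973*1/47721 - 8821*(-3668 - 49)/2*(-1/17137) = -3991/15907 - 8821/2*(-3717)*(-1/17137) = -3991/15907 + (32787657/2)*(-1/17137) = -3991/15907 - 32787657/34274 = -521690047433/545196518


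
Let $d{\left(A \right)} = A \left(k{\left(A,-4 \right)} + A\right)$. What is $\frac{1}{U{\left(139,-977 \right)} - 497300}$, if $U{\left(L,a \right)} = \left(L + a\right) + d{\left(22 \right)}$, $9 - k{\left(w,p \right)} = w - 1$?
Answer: $- \frac{1}{497918} \approx -2.0084 \cdot 10^{-6}$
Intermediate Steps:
$k{\left(w,p \right)} = 10 - w$ ($k{\left(w,p \right)} = 9 - \left(w - 1\right) = 9 - \left(-1 + w\right) = 10 - w$)
$d{\left(A \right)} = 10 A$ ($d{\left(A \right)} = A \left(\left(10 - A\right) + A\right) = A 10 = 10 A$)
$U{\left(L,a \right)} = 220 + L + a$ ($U{\left(L,a \right)} = \left(L + a\right) + 10 \cdot 22 = \left(L + a\right) + 220 = 220 + L + a$)
$\frac{1}{U{\left(139,-977 \right)} - 497300} = \frac{1}{\left(220 + 139 - 977\right) - 497300} = \frac{1}{-618 - 497300} = \frac{1}{-497918} = - \frac{1}{497918}$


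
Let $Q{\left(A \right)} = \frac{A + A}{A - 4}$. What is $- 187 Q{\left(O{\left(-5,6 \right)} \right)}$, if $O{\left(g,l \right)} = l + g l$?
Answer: $- \frac{2244}{7} \approx -320.57$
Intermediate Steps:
$Q{\left(A \right)} = \frac{2 A}{-4 + A}$
$- 187 Q{\left(O{\left(-5,6 \right)} \right)} = - 187 \frac{2 \cdot 6 \left(1 - 5\right)}{-4 + 6 \left(1 - 5\right)} = - 187 \frac{2 \cdot 6 \left(-4\right)}{-4 + 6 \left(-4\right)} = - 187 \cdot 2 \left(-24\right) \frac{1}{-4 - 24} = - 187 \cdot 2 \left(-24\right) \frac{1}{-28} = - 187 \cdot 2 \left(-24\right) \left(- \frac{1}{28}\right) = \left(-187\right) \frac{12}{7} = - \frac{2244}{7}$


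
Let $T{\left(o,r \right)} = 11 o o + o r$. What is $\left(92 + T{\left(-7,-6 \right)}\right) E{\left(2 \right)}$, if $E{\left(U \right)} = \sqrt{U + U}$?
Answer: $1346$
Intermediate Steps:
$T{\left(o,r \right)} = 11 o^{2} + o r$
$E{\left(U \right)} = \sqrt{2} \sqrt{U}$ ($E{\left(U \right)} = \sqrt{2 U} = \sqrt{2} \sqrt{U}$)
$\left(92 + T{\left(-7,-6 \right)}\right) E{\left(2 \right)} = \left(92 - 7 \left(-6 + 11 \left(-7\right)\right)\right) \sqrt{2} \sqrt{2} = \left(92 - 7 \left(-6 - 77\right)\right) 2 = \left(92 - -581\right) 2 = \left(92 + 581\right) 2 = 673 \cdot 2 = 1346$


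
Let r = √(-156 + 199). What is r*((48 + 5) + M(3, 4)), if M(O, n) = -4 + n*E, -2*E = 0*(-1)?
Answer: 49*√43 ≈ 321.31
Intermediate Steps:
E = 0 (E = -0*(-1) = -½*0 = 0)
M(O, n) = -4 (M(O, n) = -4 + n*0 = -4 + 0 = -4)
r = √43 ≈ 6.5574
r*((48 + 5) + M(3, 4)) = √43*((48 + 5) - 4) = √43*(53 - 4) = √43*49 = 49*√43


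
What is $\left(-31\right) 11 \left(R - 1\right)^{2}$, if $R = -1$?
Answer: $-1364$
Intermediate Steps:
$\left(-31\right) 11 \left(R - 1\right)^{2} = \left(-31\right) 11 \left(-1 - 1\right)^{2} = - 341 \left(-2\right)^{2} = \left(-341\right) 4 = -1364$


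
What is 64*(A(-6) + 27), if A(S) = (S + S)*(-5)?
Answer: 5568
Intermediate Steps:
A(S) = -10*S (A(S) = (2*S)*(-5) = -10*S)
64*(A(-6) + 27) = 64*(-10*(-6) + 27) = 64*(60 + 27) = 64*87 = 5568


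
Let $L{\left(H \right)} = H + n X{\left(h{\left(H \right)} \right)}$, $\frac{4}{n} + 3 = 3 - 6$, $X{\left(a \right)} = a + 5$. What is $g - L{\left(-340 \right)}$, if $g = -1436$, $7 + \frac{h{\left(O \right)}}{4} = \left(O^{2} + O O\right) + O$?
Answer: $\frac{1843546}{3} \approx 6.1452 \cdot 10^{5}$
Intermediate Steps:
$h{\left(O \right)} = -28 + 4 O + 8 O^{2}$ ($h{\left(O \right)} = -28 + 4 \left(\left(O^{2} + O O\right) + O\right) = -28 + 4 \left(\left(O^{2} + O^{2}\right) + O\right) = -28 + 4 \left(2 O^{2} + O\right) = -28 + 4 \left(O + 2 O^{2}\right) = -28 + \left(4 O + 8 O^{2}\right) = -28 + 4 O + 8 O^{2}$)
$X{\left(a \right)} = 5 + a$
$n = - \frac{2}{3}$ ($n = \frac{4}{-3 + \left(3 - 6\right)} = \frac{4}{-3 - 3} = \frac{4}{-6} = 4 \left(- \frac{1}{6}\right) = - \frac{2}{3} \approx -0.66667$)
$L{\left(H \right)} = \frac{46}{3} - \frac{16 H^{2}}{3} - \frac{5 H}{3}$ ($L{\left(H \right)} = H - \frac{2 \left(5 + \left(-28 + 4 H + 8 H^{2}\right)\right)}{3} = H - \frac{2 \left(-23 + 4 H + 8 H^{2}\right)}{3} = H - \left(- \frac{46}{3} + \frac{8 H}{3} + \frac{16 H^{2}}{3}\right) = \frac{46}{3} - \frac{16 H^{2}}{3} - \frac{5 H}{3}$)
$g - L{\left(-340 \right)} = -1436 - \left(\frac{46}{3} - \frac{16 \left(-340\right)^{2}}{3} - - \frac{1700}{3}\right) = -1436 - \left(\frac{46}{3} - \frac{1849600}{3} + \frac{1700}{3}\right) = -1436 - - \frac{1847854}{3} = -1436 + \frac{1847854}{3} = \frac{1843546}{3}$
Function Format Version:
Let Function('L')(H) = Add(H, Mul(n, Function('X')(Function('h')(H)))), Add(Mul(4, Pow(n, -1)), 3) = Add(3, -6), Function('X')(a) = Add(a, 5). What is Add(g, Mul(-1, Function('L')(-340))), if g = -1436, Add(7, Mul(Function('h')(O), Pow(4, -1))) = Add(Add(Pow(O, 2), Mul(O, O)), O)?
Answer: Rational(1843546, 3) ≈ 6.1452e+5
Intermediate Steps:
Function('h')(O) = Add(-28, Mul(4, O), Mul(8, Pow(O, 2))) (Function('h')(O) = Add(-28, Mul(4, Add(Add(Pow(O, 2), Mul(O, O)), O))) = Add(-28, Mul(4, Add(Add(Pow(O, 2), Pow(O, 2)), O))) = Add(-28, Mul(4, Add(Mul(2, Pow(O, 2)), O))) = Add(-28, Mul(4, Add(O, Mul(2, Pow(O, 2))))) = Add(-28, Add(Mul(4, O), Mul(8, Pow(O, 2)))) = Add(-28, Mul(4, O), Mul(8, Pow(O, 2))))
Function('X')(a) = Add(5, a)
n = Rational(-2, 3) (n = Mul(4, Pow(Add(-3, Add(3, -6)), -1)) = Mul(4, Pow(Add(-3, -3), -1)) = Mul(4, Pow(-6, -1)) = Mul(4, Rational(-1, 6)) = Rational(-2, 3) ≈ -0.66667)
Function('L')(H) = Add(Rational(46, 3), Mul(Rational(-16, 3), Pow(H, 2)), Mul(Rational(-5, 3), H)) (Function('L')(H) = Add(H, Mul(Rational(-2, 3), Add(5, Add(-28, Mul(4, H), Mul(8, Pow(H, 2)))))) = Add(H, Mul(Rational(-2, 3), Add(-23, Mul(4, H), Mul(8, Pow(H, 2))))) = Add(H, Add(Rational(46, 3), Mul(Rational(-16, 3), Pow(H, 2)), Mul(Rational(-8, 3), H))) = Add(Rational(46, 3), Mul(Rational(-16, 3), Pow(H, 2)), Mul(Rational(-5, 3), H)))
Add(g, Mul(-1, Function('L')(-340))) = Add(-1436, Mul(-1, Add(Rational(46, 3), Mul(Rational(-16, 3), Pow(-340, 2)), Mul(Rational(-5, 3), -340)))) = Add(-1436, Mul(-1, Add(Rational(46, 3), Mul(Rational(-16, 3), 115600), Rational(1700, 3)))) = Add(-1436, Mul(-1, Add(Rational(46, 3), Rational(-1849600, 3), Rational(1700, 3)))) = Add(-1436, Mul(-1, Rational(-1847854, 3))) = Add(-1436, Rational(1847854, 3)) = Rational(1843546, 3)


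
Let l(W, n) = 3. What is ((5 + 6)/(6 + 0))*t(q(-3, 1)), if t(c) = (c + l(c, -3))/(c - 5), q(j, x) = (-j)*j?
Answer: 11/14 ≈ 0.78571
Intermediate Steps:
q(j, x) = -j²
t(c) = (3 + c)/(-5 + c) (t(c) = (c + 3)/(c - 5) = (3 + c)/(-5 + c))
((5 + 6)/(6 + 0))*t(q(-3, 1)) = ((5 + 6)/(6 + 0))*((3 - 1*(-3)²)/(-5 - 1*(-3)²)) = (11/6)*((3 - 1*9)/(-5 - 1*9)) = (11*(⅙))*((3 - 9)/(-5 - 9)) = 11*(-6/(-14))/6 = 11*(-1/14*(-6))/6 = (11/6)*(3/7) = 11/14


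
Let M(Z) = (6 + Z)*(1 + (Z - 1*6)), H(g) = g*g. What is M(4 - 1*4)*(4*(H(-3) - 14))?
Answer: 600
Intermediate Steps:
H(g) = g**2
M(Z) = (-5 + Z)*(6 + Z) (M(Z) = (6 + Z)*(1 + (Z - 6)) = (6 + Z)*(1 + (-6 + Z)) = (6 + Z)*(-5 + Z) = (-5 + Z)*(6 + Z))
M(4 - 1*4)*(4*(H(-3) - 14)) = (-30 + (4 - 1*4) + (4 - 1*4)**2)*(4*((-3)**2 - 14)) = (-30 + (4 - 4) + (4 - 4)**2)*(4*(9 - 14)) = (-30 + 0 + 0**2)*(4*(-5)) = (-30 + 0 + 0)*(-20) = -30*(-20) = 600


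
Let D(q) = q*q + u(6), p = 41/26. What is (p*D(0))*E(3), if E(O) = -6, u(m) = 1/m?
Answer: -41/26 ≈ -1.5769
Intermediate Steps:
u(m) = 1/m
p = 41/26 (p = 41*(1/26) = 41/26 ≈ 1.5769)
D(q) = ⅙ + q² (D(q) = q*q + 1/6 = q² + ⅙ = ⅙ + q²)
(p*D(0))*E(3) = (41*(⅙ + 0²)/26)*(-6) = (41*(⅙ + 0)/26)*(-6) = ((41/26)*(⅙))*(-6) = (41/156)*(-6) = -41/26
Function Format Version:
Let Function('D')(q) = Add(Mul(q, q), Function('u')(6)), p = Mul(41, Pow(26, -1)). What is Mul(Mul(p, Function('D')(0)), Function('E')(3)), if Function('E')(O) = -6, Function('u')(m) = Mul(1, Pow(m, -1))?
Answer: Rational(-41, 26) ≈ -1.5769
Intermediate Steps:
Function('u')(m) = Pow(m, -1)
p = Rational(41, 26) (p = Mul(41, Rational(1, 26)) = Rational(41, 26) ≈ 1.5769)
Function('D')(q) = Add(Rational(1, 6), Pow(q, 2)) (Function('D')(q) = Add(Mul(q, q), Pow(6, -1)) = Add(Pow(q, 2), Rational(1, 6)) = Add(Rational(1, 6), Pow(q, 2)))
Mul(Mul(p, Function('D')(0)), Function('E')(3)) = Mul(Mul(Rational(41, 26), Add(Rational(1, 6), Pow(0, 2))), -6) = Mul(Mul(Rational(41, 26), Add(Rational(1, 6), 0)), -6) = Mul(Mul(Rational(41, 26), Rational(1, 6)), -6) = Mul(Rational(41, 156), -6) = Rational(-41, 26)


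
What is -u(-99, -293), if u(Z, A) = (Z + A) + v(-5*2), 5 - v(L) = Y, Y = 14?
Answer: 401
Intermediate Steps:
v(L) = -9 (v(L) = 5 - 1*14 = 5 - 14 = -9)
u(Z, A) = -9 + A + Z (u(Z, A) = (Z + A) - 9 = (A + Z) - 9 = -9 + A + Z)
-u(-99, -293) = -(-9 - 293 - 99) = -1*(-401) = 401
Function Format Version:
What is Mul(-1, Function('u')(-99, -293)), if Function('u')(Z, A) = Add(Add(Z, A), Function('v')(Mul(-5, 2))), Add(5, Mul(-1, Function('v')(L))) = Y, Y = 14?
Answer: 401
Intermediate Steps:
Function('v')(L) = -9 (Function('v')(L) = Add(5, Mul(-1, 14)) = Add(5, -14) = -9)
Function('u')(Z, A) = Add(-9, A, Z) (Function('u')(Z, A) = Add(Add(Z, A), -9) = Add(Add(A, Z), -9) = Add(-9, A, Z))
Mul(-1, Function('u')(-99, -293)) = Mul(-1, Add(-9, -293, -99)) = Mul(-1, -401) = 401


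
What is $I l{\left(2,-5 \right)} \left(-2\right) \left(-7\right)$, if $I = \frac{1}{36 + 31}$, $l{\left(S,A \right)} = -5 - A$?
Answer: $0$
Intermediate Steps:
$I = \frac{1}{67} \approx 0.014925$
$I l{\left(2,-5 \right)} \left(-2\right) \left(-7\right) = \frac{\left(-5 - -5\right) \left(-2\right)}{67} \left(-7\right) = \frac{\left(-5 + 5\right) \left(-2\right)}{67} \left(-7\right) = \frac{0 \left(-2\right)}{67} \left(-7\right) = \frac{1}{67} \cdot 0 \left(-7\right) = 0 \left(-7\right) = 0$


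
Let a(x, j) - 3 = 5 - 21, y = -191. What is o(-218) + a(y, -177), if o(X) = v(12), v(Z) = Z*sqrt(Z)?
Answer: -13 + 24*sqrt(3) ≈ 28.569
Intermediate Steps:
v(Z) = Z**(3/2)
o(X) = 24*sqrt(3) (o(X) = 12**(3/2) = 24*sqrt(3))
a(x, j) = -13 (a(x, j) = 3 + (5 - 21) = 3 - 16 = -13)
o(-218) + a(y, -177) = 24*sqrt(3) - 13 = -13 + 24*sqrt(3)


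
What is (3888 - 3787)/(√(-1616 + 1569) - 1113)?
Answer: -112413/1238816 - 101*I*√47/1238816 ≈ -0.090742 - 0.00055894*I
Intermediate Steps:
(3888 - 3787)/(√(-1616 + 1569) - 1113) = 101/(√(-47) - 1113) = 101/(I*√47 - 1113) = 101/(-1113 + I*√47)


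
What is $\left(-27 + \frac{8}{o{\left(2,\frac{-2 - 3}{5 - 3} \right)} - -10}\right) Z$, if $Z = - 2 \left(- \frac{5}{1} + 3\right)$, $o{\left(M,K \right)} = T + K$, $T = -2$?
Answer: $- \frac{1124}{11} \approx -102.18$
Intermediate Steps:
$o{\left(M,K \right)} = -2 + K$
$Z = 4$ ($Z = - 2 \left(\left(-5\right) 1 + 3\right) = - 2 \left(-5 + 3\right) = \left(-2\right) \left(-2\right) = 4$)
$\left(-27 + \frac{8}{o{\left(2,\frac{-2 - 3}{5 - 3} \right)} - -10}\right) Z = \left(-27 + \frac{8}{\left(-2 + \frac{-2 - 3}{5 - 3}\right) - -10}\right) 4 = \left(-27 + \frac{8}{\left(-2 - \frac{5}{2}\right) + 10}\right) 4 = \left(-27 + \frac{8}{- \frac{9}{2} + 10}\right) 4 = \left(-27 + \frac{8}{\frac{11}{2}}\right) 4 = \left(-27 + 8 \cdot \frac{2}{11}\right) 4 = \left(-27 + \frac{16}{11}\right) 4 = \left(- \frac{281}{11}\right) 4 = - \frac{1124}{11}$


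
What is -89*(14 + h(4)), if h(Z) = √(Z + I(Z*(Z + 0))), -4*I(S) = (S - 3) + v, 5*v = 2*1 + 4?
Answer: -1246 - 267*√5/10 ≈ -1305.7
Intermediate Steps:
v = 6/5 (v = (2*1 + 4)/5 = (2 + 4)/5 = (⅕)*6 = 6/5 ≈ 1.2000)
I(S) = 9/20 - S/4 (I(S) = -((S - 3) + 6/5)/4 = -((-3 + S) + 6/5)/4 = -(-9/5 + S)/4 = 9/20 - S/4)
h(Z) = √(9/20 + Z - Z²/4) (h(Z) = √(Z + (9/20 - Z*(Z + 0)/4)) = √(Z + (9/20 - Z*Z/4)) = √(Z + (9/20 - Z²/4)) = √(9/20 + Z - Z²/4))
-89*(14 + h(4)) = -89*(14 + √(45 - 25*4² + 100*4)/10) = -89*(14 + √(45 - 25*16 + 400)/10) = -89*(14 + √(45 - 400 + 400)/10) = -89*(14 + √45/10) = -89*(14 + (3*√5)/10) = -89*(14 + 3*√5/10) = -1246 - 267*√5/10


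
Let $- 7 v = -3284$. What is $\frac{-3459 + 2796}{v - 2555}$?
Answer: $\frac{1547}{4867} \approx 0.31785$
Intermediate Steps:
$v = \frac{3284}{7}$ ($v = \left(- \frac{1}{7}\right) \left(-3284\right) = \frac{3284}{7} \approx 469.14$)
$\frac{-3459 + 2796}{v - 2555} = \frac{-3459 + 2796}{\frac{3284}{7} - 2555} = - \frac{663}{- \frac{14601}{7}} = \left(-663\right) \left(- \frac{7}{14601}\right) = \frac{1547}{4867}$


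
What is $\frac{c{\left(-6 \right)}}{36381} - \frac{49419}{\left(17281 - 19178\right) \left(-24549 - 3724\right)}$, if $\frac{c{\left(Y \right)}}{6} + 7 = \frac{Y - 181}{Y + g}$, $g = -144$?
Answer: $- \frac{91233855278}{48781355616525} \approx -0.0018703$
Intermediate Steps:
$c{\left(Y \right)} = -42 + \frac{6 \left(-181 + Y\right)}{-144 + Y}$ ($c{\left(Y \right)} = -42 + 6 \frac{Y - 181}{Y - 144} = -42 + 6 \frac{-181 + Y}{-144 + Y} = -42 + \frac{6 \left(-181 + Y\right)}{-144 + Y}$)
$\frac{c{\left(-6 \right)}}{36381} - \frac{49419}{\left(17281 - 19178\right) \left(-24549 - 3724\right)} = \frac{6 \frac{1}{-144 - 6} \left(827 - -36\right)}{36381} - \frac{49419}{\left(17281 - 19178\right) \left(-24549 - 3724\right)} = \frac{6 \left(827 + 36\right)}{-150} \cdot \frac{1}{36381} - \frac{49419}{\left(-1897\right) \left(-28273\right)} = 6 \left(- \frac{1}{150}\right) 863 \cdot \frac{1}{36381} - \frac{49419}{53633881} = \left(- \frac{863}{25}\right) \frac{1}{36381} - \frac{49419}{53633881} = - \frac{863}{909525} - \frac{49419}{53633881} = - \frac{91233855278}{48781355616525}$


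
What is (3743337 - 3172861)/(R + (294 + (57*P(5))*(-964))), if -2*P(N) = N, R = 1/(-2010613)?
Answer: 1147006461788/276789028031 ≈ 4.1440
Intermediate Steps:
R = -1/2010613 ≈ -4.9736e-7
P(N) = -N/2
(3743337 - 3172861)/(R + (294 + (57*P(5))*(-964))) = (3743337 - 3172861)/(-1/2010613 + (294 + (57*(-1/2*5))*(-964))) = 570476/(-1/2010613 + (294 + (57*(-5/2))*(-964))) = 570476/(-1/2010613 + (294 - 285/2*(-964))) = 570476/(-1/2010613 + (294 + 137370)) = 570476/(-1/2010613 + 137664) = 570476/(276789028031/2010613) = 570476*(2010613/276789028031) = 1147006461788/276789028031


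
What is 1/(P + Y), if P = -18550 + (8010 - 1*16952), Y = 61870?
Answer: 1/34378 ≈ 2.9088e-5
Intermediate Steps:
P = -27492 (P = -18550 + (8010 - 16952) = -18550 - 8942 = -27492)
1/(P + Y) = 1/(-27492 + 61870) = 1/34378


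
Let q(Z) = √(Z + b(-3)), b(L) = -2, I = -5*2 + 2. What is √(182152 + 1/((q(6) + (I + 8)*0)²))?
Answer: √728609/2 ≈ 426.79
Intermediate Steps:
I = -8 (I = -10 + 2 = -8)
q(Z) = √(-2 + Z) (q(Z) = √(Z - 2) = √(-2 + Z))
√(182152 + 1/((q(6) + (I + 8)*0)²)) = √(182152 + 1/((√(-2 + 6) + (-8 + 8)*0)²)) = √(182152 + 1/((√4 + 0*0)²)) = √(182152 + 1/((2 + 0)²)) = √(182152 + 1/(2²)) = √(182152 + 1/4) = √(182152 + ¼) = √(728609/4) = √728609/2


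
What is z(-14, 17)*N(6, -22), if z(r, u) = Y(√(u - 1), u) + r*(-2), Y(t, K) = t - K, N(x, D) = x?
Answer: 90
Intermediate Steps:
z(r, u) = √(-1 + u) - u - 2*r (z(r, u) = (√(u - 1) - u) + r*(-2) = (√(-1 + u) - u) - 2*r = √(-1 + u) - u - 2*r)
z(-14, 17)*N(6, -22) = (√(-1 + 17) - 1*17 - 2*(-14))*6 = (√16 - 17 + 28)*6 = (4 - 17 + 28)*6 = 15*6 = 90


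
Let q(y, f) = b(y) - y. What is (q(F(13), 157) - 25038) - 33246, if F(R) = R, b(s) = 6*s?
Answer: -58219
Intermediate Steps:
q(y, f) = 5*y (q(y, f) = 6*y - y = 5*y)
(q(F(13), 157) - 25038) - 33246 = (5*13 - 25038) - 33246 = (65 - 25038) - 33246 = -24973 - 33246 = -58219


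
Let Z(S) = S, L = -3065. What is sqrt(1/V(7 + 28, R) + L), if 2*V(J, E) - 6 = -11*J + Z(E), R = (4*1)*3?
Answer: I*sqrt(412822519)/367 ≈ 55.362*I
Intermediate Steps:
R = 12 (R = 4*3 = 12)
V(J, E) = 3 + E/2 - 11*J/2 (V(J, E) = 3 + (-11*J + E)/2 = 3 + (E - 11*J)/2 = 3 + (E/2 - 11*J/2) = 3 + E/2 - 11*J/2)
sqrt(1/V(7 + 28, R) + L) = sqrt(1/(3 + (1/2)*12 - 11*(7 + 28)/2) - 3065) = sqrt(1/(3 + 6 - 11/2*35) - 3065) = sqrt(1/(3 + 6 - 385/2) - 3065) = sqrt(1/(-367/2) - 3065) = sqrt(-2/367 - 3065) = sqrt(-1124857/367) = I*sqrt(412822519)/367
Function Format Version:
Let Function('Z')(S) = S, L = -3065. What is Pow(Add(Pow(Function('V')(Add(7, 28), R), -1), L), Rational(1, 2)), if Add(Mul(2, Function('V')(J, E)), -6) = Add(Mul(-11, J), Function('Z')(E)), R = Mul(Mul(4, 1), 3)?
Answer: Mul(Rational(1, 367), I, Pow(412822519, Rational(1, 2))) ≈ Mul(55.362, I)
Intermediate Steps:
R = 12 (R = Mul(4, 3) = 12)
Function('V')(J, E) = Add(3, Mul(Rational(1, 2), E), Mul(Rational(-11, 2), J)) (Function('V')(J, E) = Add(3, Mul(Rational(1, 2), Add(Mul(-11, J), E))) = Add(3, Mul(Rational(1, 2), Add(E, Mul(-11, J)))) = Add(3, Add(Mul(Rational(1, 2), E), Mul(Rational(-11, 2), J))) = Add(3, Mul(Rational(1, 2), E), Mul(Rational(-11, 2), J)))
Pow(Add(Pow(Function('V')(Add(7, 28), R), -1), L), Rational(1, 2)) = Pow(Add(Pow(Add(3, Mul(Rational(1, 2), 12), Mul(Rational(-11, 2), Add(7, 28))), -1), -3065), Rational(1, 2)) = Pow(Add(Pow(Add(3, 6, Mul(Rational(-11, 2), 35)), -1), -3065), Rational(1, 2)) = Pow(Add(Pow(Add(3, 6, Rational(-385, 2)), -1), -3065), Rational(1, 2)) = Pow(Add(Pow(Rational(-367, 2), -1), -3065), Rational(1, 2)) = Pow(Add(Rational(-2, 367), -3065), Rational(1, 2)) = Pow(Rational(-1124857, 367), Rational(1, 2)) = Mul(Rational(1, 367), I, Pow(412822519, Rational(1, 2)))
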